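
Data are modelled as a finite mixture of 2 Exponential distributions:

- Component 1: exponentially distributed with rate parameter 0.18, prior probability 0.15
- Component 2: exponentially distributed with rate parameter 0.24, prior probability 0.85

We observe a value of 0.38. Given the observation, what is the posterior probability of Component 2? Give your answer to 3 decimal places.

Apply Bayes' rule: the posterior for each component is proportional to its prior times its likelihood at x.
Component likelihoods at x = 0.38:
  f_1 = 0.1681
  f_2 = 0.21908
Multiply by the mixture weights:
  w_1·f_1 = 0.15 × 0.1681 = 0.0252149
  w_2·f_2 = 0.85 × 0.21908 = 0.186218
Sum: 0.0252149 + 0.186218 = 0.211433
P(Component 2 | the observation) = 0.186218 / 0.211433 ≈ 0.881

0.881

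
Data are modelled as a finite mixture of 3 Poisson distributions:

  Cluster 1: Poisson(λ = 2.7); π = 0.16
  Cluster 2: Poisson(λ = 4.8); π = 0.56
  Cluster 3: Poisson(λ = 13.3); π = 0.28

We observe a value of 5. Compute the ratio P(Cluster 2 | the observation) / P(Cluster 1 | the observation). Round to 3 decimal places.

7.611

Posterior odds = (w_i f_i(x)) / (w_j f_j(x)); the normalising sum cancels.
Evaluate each component's likelihood at the observed value:
  f_1 = e^(−2.7)·2.7^5/5! = 0.0803605
  f_2 = e^(−4.8)·4.8^5/5! = 0.174748
  f_3 = e^(−13.3)·13.3^5/5! = 0.00580711
0.0978587 / 0.0128577 ≈ 7.611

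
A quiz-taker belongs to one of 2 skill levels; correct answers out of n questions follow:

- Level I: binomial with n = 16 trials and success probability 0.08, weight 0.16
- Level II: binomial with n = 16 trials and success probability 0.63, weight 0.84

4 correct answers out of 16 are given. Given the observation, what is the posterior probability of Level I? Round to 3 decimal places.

0.734

Apply Bayes' rule: the posterior for each component is proportional to its prior times its likelihood at x.
Evaluate each component's likelihood at the observed value:
  p_I = 0.0274085
  p_II = 0.00188736
Weight by the priors:
  π_I·p_I = 0.16 × 0.0274085 = 0.00438536
  π_II·p_II = 0.84 × 0.00188736 = 0.00158538
Evidence: 0.00438536 + 0.00158538 = 0.00597074
Responsibility of Level I: 0.00438536 / 0.00597074 ≈ 0.734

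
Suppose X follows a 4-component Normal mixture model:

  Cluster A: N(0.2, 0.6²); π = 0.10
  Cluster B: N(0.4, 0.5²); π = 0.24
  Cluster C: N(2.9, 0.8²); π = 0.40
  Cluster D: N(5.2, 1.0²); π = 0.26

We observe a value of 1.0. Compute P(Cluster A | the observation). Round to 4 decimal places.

0.2064

The responsibility of component k is w_k f_k(x) divided by Σ_j w_j f_j(x).
Evaluate each component's likelihood at the observed value:
  f_A = 0.27335
  f_B = 0.388372
  f_C = 0.0297149
  f_D = 5.89431e-05
Prior × likelihood for each component:
  w_A·f_A = 0.10 × 0.27335 = 0.027335
  w_B·f_B = 0.24 × 0.388372 = 0.0932093
  w_C·f_C = 0.40 × 0.0297149 = 0.011886
  w_D·f_D = 0.26 × 5.89431e-05 = 1.53252e-05
Normaliser: 0.027335 + 0.0932093 + 0.011886 + 1.53252e-05 = 0.132446
P(Cluster A | 1.0) = 0.027335 / 0.132446 ≈ 0.2064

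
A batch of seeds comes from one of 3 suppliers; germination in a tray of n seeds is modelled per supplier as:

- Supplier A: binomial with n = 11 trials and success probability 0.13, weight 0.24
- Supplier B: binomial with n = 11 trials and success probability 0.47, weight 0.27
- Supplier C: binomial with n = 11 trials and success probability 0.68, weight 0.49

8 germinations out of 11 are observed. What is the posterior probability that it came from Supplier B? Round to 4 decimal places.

By Bayes' theorem, P(k | x) = π_k f_k(x) / Σ_j π_j f_j(x).
Binomial probabilities:
  p_A = 8.86316e-06
  p_B = 0.0584917
  p_C = 0.247175
Weight by the priors:
  π_A·p_A = 0.24 × 8.86316e-06 = 2.12716e-06
  π_B·p_B = 0.27 × 0.0584917 = 0.0157928
  π_C·p_C = 0.49 × 0.247175 = 0.121116
Sum: 2.12716e-06 + 0.0157928 + 0.121116 = 0.136911
P(Supplier B | the observation) = 0.0157928 / 0.136911 ≈ 0.1154

0.1154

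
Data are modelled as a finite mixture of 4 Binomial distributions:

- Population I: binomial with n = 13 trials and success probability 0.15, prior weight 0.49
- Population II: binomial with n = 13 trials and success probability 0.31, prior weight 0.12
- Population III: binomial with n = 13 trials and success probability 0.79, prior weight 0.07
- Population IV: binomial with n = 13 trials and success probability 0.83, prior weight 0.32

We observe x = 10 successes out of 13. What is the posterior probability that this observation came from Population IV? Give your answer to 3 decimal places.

Apply Bayes' rule: the posterior for each component is proportional to its prior times its likelihood at x.
Component likelihoods at x = 10 successes out of 13:
  L_I = C(13,10)·0.15^10·0.85^3 = 286·5.7665e-09·0.614125 = 1.01283e-06
  L_II = C(13,10)·0.31^10·0.69^3 = 286·8.19628e-06·0.328509 = 0.00077007
  L_III = C(13,10)·0.79^10·0.21^3 = 286·0.0946828·0.009261 = 0.250781
  L_IV = C(13,10)·0.83^10·0.17^3 = 286·0.15516·0.004913 = 0.218019
Weight by the priors:
  π_I·L_I = 0.49 × 1.01283e-06 = 4.96285e-07
  π_II·L_II = 0.12 × 0.00077007 = 9.24084e-05
  π_III·L_III = 0.07 × 0.250781 = 0.0175547
  π_IV·L_IV = 0.32 × 0.218019 = 0.069766
Denominator: 4.96285e-07 + 9.24084e-05 + 0.0175547 + 0.069766 = 0.0874136
Responsibility of Population IV: 0.069766 / 0.0874136 ≈ 0.798

0.798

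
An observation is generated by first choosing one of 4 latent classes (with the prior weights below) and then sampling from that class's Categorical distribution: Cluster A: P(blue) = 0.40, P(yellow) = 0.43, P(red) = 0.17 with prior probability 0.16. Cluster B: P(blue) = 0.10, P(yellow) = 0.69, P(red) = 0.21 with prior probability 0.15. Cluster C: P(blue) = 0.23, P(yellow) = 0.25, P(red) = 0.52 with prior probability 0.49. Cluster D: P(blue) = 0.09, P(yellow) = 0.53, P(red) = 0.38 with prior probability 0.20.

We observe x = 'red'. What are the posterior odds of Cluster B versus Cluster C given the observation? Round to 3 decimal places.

0.124

Only the two components matter; the odds are (w_i f_i(x)) / (w_j f_j(x)).
Component likelihoods at x = 'red':
  L_A = 0.17
  L_B = 0.21
  L_C = 0.52
  L_D = 0.38
Odds = (0.15/0.49) × (0.21/0.52) = 0.306122 × 0.403846 ≈ 0.124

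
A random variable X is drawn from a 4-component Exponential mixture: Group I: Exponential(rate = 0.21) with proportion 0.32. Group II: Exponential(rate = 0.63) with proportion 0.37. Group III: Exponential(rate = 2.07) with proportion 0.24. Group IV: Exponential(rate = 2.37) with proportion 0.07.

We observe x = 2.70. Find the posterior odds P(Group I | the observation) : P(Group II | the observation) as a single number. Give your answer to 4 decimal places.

Posterior odds = (P(Z=i) f_i(x)) / (P(Z=j) f_j(x)); the normalising sum cancels.
Component likelihoods at x = 2.70:
  p_I = 0.119117
  p_II = 0.114976
  p_III = 0.00773924
  p_IV = 0.00394183
Odds = (0.32/0.37) × (0.119117/0.114976) = 0.864865 × 1.03602 ≈ 0.8960

0.8960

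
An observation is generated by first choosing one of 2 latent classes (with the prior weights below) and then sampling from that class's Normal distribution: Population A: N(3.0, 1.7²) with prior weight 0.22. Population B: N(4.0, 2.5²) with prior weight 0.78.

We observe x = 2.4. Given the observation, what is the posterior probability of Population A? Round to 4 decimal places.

0.3236

By Bayes' theorem, P(k | x) = π_k f_k(x) / Σ_j π_j f_j(x).
Component likelihoods at x = 2.4:
  L_A = 0.220502
  L_B = 0.130025
Unnormalised posteriors:
  π_A·L_A = 0.22 × 0.220502 = 0.0485103
  π_B·L_B = 0.78 × 0.130025 = 0.101419
Sum: 0.0485103 + 0.101419 = 0.14993
Responsibility of Population A: 0.0485103 / 0.14993 ≈ 0.3236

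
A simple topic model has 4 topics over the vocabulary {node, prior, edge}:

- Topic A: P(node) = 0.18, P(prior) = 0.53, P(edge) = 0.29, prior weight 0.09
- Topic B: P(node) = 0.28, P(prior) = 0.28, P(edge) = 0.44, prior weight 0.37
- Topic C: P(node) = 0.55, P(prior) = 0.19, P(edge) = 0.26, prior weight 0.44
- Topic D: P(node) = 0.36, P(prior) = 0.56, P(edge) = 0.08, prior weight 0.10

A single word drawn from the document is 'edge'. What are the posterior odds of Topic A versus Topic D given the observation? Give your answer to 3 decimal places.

Posterior odds = (P(Z=i) f_i(x)) / (P(Z=j) f_j(x)); the normalising sum cancels.
Evaluate each component's likelihood at the observed value:
  p_A = P(edge | comp) = 0.29
  p_B = P(edge | comp) = 0.44
  p_C = P(edge | comp) = 0.26
  p_D = P(edge | comp) = 0.08
Posterior odds = (P(Z=A)·p_A) / (P(Z=D)·p_D) = (0.09·0.29) / (0.10·0.08) = 0.0261 / 0.008 ≈ 3.262

3.262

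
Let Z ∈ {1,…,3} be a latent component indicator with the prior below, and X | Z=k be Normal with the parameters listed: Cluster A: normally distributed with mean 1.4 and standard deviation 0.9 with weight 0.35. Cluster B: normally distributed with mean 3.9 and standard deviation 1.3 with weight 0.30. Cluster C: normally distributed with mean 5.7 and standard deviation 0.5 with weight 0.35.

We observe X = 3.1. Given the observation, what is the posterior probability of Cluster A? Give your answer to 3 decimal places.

0.255

Posterior ∝ prior × likelihood, so P(k | x) ∝ P(Z=k) f_k(x); normalise over all components.
Component likelihoods at x = 3.1:
  L_A = (1/(0.9·√(2π)))·exp(−(3.1−1.4)²/(2·0.9²)) = 0.443269·exp(-1.78395) = 0.0744574
  L_B = (1/(1.3·√(2π)))·exp(−(3.1−3.9)²/(2·1.3²)) = 0.306879·exp(-0.18935) = 0.253941
  L_C = (1/(0.5·√(2π)))·exp(−(3.1−5.7)²/(2·0.5²)) = 0.797885·exp(-13.52000) = 1.07221e-06
Multiply by the mixture weights:
  P(Z=A)·L_A = 0.35 × 0.0744574 = 0.0260601
  P(Z=B)·L_B = 0.30 × 0.253941 = 0.0761824
  P(Z=C)·L_C = 0.35 × 1.07221e-06 = 3.75272e-07
Marginal: 0.0260601 + 0.0761824 + 3.75272e-07 = 0.102243
P(Cluster A | x) ≈ 0.255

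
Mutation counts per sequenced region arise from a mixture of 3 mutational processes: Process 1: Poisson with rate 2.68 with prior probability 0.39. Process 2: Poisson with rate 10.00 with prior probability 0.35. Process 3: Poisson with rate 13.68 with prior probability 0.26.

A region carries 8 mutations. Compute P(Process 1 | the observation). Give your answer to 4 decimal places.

0.0351

Posterior ∝ prior × likelihood, so P(k | x) ∝ w_k f_k(x); normalise over all components.
Poisson probabilities:
  L_1 = 0.00452531
  L_2 = 0.112599
  L_3 = 0.0348353
Weight by the priors:
  w_1·L_1 = 0.39 × 0.00452531 = 0.00176487
  w_2·L_2 = 0.35 × 0.112599 = 0.0394097
  w_3·L_3 = 0.26 × 0.0348353 = 0.00905718
Denominator: 0.00176487 + 0.0394097 + 0.00905718 = 0.0502317
P(Process 1 | the observation) ≈ 0.0351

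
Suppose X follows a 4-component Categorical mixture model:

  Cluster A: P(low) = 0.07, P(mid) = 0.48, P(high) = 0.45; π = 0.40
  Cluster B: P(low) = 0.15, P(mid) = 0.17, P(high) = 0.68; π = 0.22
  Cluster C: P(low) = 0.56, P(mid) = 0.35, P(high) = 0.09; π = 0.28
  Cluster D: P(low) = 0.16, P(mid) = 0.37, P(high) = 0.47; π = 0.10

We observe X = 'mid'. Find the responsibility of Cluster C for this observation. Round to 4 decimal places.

0.2689

Apply Bayes' rule: the posterior for each component is proportional to its prior times its likelihood at x.
Evaluate each component's likelihood at the observed value:
  p_A = 0.48
  p_B = 0.17
  p_C = 0.35
  p_D = 0.37
Multiply by the mixture weights:
  π_A·p_A = 0.40 × 0.48 = 0.192
  π_B·p_B = 0.22 × 0.17 = 0.0374
  π_C·p_C = 0.28 × 0.35 = 0.098
  π_D·p_D = 0.10 × 0.37 = 0.037
Denominator: 0.192 + 0.0374 + 0.098 + 0.037 = 0.3644
So the posterior for Cluster C is 0.098 / 0.3644 ≈ 0.2689.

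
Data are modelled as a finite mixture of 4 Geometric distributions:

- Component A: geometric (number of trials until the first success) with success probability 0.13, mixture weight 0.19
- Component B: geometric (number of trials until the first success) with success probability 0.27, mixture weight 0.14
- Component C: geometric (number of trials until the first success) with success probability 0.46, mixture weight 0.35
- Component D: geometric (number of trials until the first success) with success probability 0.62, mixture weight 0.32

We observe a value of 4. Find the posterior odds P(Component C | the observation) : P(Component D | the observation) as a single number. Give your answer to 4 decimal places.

2.3287

Since P(k|x) ∝ P(Z=k) f_k(x), the posterior odds are P(Z=i) f_i(x) / (P(Z=j) f_j(x)).
Evaluate each component's likelihood at the observed value:
  p_A = 0.13·(1−0.13)^3 = 0.13·0.658503 = 0.0856054
  p_B = 0.27·(1−0.27)^3 = 0.27·0.389017 = 0.105035
  p_C = 0.46·(1−0.46)^3 = 0.46·0.157464 = 0.0724334
  p_D = 0.62·(1−0.62)^3 = 0.62·0.054872 = 0.0340206
0.0253517 / 0.0108866 ≈ 2.3287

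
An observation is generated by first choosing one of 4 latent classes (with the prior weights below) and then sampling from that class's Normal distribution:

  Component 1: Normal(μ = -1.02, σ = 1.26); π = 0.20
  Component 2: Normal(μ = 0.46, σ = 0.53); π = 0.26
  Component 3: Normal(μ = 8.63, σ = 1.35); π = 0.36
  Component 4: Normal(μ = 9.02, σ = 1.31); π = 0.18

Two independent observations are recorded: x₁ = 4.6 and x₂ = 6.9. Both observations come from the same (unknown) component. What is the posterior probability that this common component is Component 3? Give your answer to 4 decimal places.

P(component k | x) = P(Z=k)·f_k(x) / marginal(x), where marginal(x) = Σ_j P(Z=j)·f_j(x).
Since both observations come from the same component, the likelihood for component k is f_k(x₁)·f_k(x₂).
  L_1 = [(1/(1.26·√(2π)))·exp(−(4.6−-1.02)²/(2·1.26²)) = 0.316621·exp(-9.94722) = 1.51537e-05] × [8.33696e-10] = 1.26336e-14
  L_2 = [(1/(0.53·√(2π)))·exp(−(4.6−0.46)²/(2·0.53²)) = 0.752721·exp(-30.50837) = 4.23662e-14] × [6.54391e-33] = 2.7724e-46
  L_3 = [(1/(1.35·√(2π)))·exp(−(4.6−8.63)²/(2·1.35²)) = 0.295513·exp(-4.45567) = 0.00343167] × [0.13001] = 0.000446153
  L_4 = [(1/(1.31·√(2π)))·exp(−(4.6−9.02)²/(2·1.31²)) = 0.304536·exp(-5.69209) = 0.00102706] × [0.0822126] = 8.4437e-05
Multiply by the mixture weights:
  P(Z=1)·L_1 = 0.20 × 1.26336e-14 = 2.52671e-15
  P(Z=2)·L_2 = 0.26 × 2.7724e-46 = 7.20825e-47
  P(Z=3)·L_3 = 0.36 × 0.000446153 = 0.000160615
  P(Z=4)·L_4 = 0.18 × 8.4437e-05 = 1.51987e-05
Sum: 2.52671e-15 + 7.20825e-47 + 0.000160615 + 1.51987e-05 = 0.000175814
So the posterior for Component 3 is 0.000160615 / 0.000175814 ≈ 0.9136.

0.9136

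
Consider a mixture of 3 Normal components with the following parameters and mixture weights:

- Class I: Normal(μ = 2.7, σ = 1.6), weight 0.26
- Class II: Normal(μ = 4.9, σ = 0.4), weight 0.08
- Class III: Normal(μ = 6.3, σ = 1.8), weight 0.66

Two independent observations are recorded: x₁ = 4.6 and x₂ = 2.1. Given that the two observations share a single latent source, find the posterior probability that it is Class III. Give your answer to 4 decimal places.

0.1549

The responsibility of component k is π_k f_k(x) divided by Σ_j π_j f_j(x).
Since both observations come from the same component, the likelihood for component k is f_k(x₁)·f_k(x₂).
  f_I = [0.123191] × [0.232409] = 0.0286307
  f_II = [0.752844] × [2.28368e-11] = 1.71925e-11
  f_III = [0.141889] × [0.0145677] = 0.00206699
Weight by the priors:
  π_I·f_I = 0.26 × 0.0286307 = 0.00744399
  π_II·f_II = 0.08 × 1.71925e-11 = 1.3754e-12
  π_III·f_III = 0.66 × 0.00206699 = 0.00136422
Evidence: 0.00744399 + 1.3754e-12 + 0.00136422 = 0.0088082
So the posterior for Class III is 0.00136422 / 0.0088082 ≈ 0.1549.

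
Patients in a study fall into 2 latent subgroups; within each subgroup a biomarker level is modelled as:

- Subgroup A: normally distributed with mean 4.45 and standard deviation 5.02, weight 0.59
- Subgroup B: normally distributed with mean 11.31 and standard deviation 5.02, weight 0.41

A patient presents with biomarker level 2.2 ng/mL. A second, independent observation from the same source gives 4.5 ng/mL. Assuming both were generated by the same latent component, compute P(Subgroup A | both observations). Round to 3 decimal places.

0.944

Apply Bayes' rule: the posterior for each component is proportional to its prior times its likelihood at x.
Since both observations come from the same component, the likelihood for component k is f_k(x₁)·f_k(x₂).
  f_A = [(1/(5.02·√(2π)))·exp(−(2.2−4.45)²/(2·5.02²)) = 0.079471·exp(-0.10044) = 0.071876] × [0.0794666] = 0.00571174
  f_B = [(1/(5.02·√(2π)))·exp(−(2.2−11.31)²/(2·5.02²)) = 0.079471·exp(-1.64664) = 0.0153136] × [0.0316659] = 0.000484921
Unnormalised posteriors:
  π_A·f_A = 0.59 × 0.00571174 = 0.00336993
  π_B·f_B = 0.41 × 0.000484921 = 0.000198817
Sum: 0.00336993 + 0.000198817 = 0.00356874
Responsibility of Subgroup A: 0.00336993 / 0.00356874 ≈ 0.944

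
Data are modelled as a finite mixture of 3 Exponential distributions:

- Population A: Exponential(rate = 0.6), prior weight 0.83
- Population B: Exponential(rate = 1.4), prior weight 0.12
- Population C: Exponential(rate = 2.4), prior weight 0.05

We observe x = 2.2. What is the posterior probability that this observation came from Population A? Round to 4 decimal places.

P(component k | x) = π_k·f_k(x) / marginal(x), where marginal(x) = Σ_j π_j·f_j(x).
Evaluate each component's likelihood at the observed value:
  L_A = 0.160281
  L_B = 0.064343
  L_C = 0.0122218
Weight by the priors:
  π_A·L_A = 0.83 × 0.160281 = 0.133033
  π_B·L_B = 0.12 × 0.064343 = 0.00772116
  π_C·L_C = 0.05 × 0.0122218 = 0.000611092
Normaliser: 0.133033 + 0.00772116 + 0.000611092 = 0.141366
So the posterior for Population A is 0.133033 / 0.141366 ≈ 0.9411.

0.9411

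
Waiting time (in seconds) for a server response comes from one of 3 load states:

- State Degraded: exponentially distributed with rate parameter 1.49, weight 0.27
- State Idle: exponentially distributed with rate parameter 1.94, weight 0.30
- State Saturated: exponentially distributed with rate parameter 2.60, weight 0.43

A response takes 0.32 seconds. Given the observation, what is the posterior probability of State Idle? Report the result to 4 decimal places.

Posterior ∝ prior × likelihood, so P(k | x) ∝ w_k f_k(x); normalise over all components.
Evaluate each component's likelihood at the observed value:
  f_Degraded = 0.924942
  f_Idle = 1.04278
  f_Saturated = 1.13146
Weight by the priors:
  w_Degraded·f_Degraded = 0.27 × 0.924942 = 0.249734
  w_Idle·f_Idle = 0.30 × 1.04278 = 0.312833
  w_Saturated·f_Saturated = 0.43 × 1.13146 = 0.486529
Sum: 0.249734 + 0.312833 + 0.486529 = 1.0491
P(State Idle | x) ≈ 0.2982

0.2982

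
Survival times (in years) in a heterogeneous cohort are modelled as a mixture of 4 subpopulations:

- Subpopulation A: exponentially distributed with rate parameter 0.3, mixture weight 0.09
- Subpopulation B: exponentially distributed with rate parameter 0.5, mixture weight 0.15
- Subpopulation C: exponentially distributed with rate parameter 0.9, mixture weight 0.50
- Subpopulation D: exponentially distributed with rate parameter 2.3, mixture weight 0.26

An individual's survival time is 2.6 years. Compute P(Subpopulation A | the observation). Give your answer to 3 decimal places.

0.159

P(component k | x) = π_k·f_k(x) / marginal(x), where marginal(x) = Σ_j π_j·f_j(x).
Evaluate each component's likelihood at the observed value:
  L_A = 0.137522
  L_B = 0.136266
  L_C = 0.0866949
  L_D = 0.0058163
Prior × likelihood for each component:
  π_A·L_A = 0.09 × 0.137522 = 0.012377
  π_B·L_B = 0.15 × 0.136266 = 0.0204399
  π_C·L_C = 0.50 × 0.0866949 = 0.0433474
  π_D·L_D = 0.26 × 0.0058163 = 0.00151224
Marginal: 0.012377 + 0.0204399 + 0.0433474 + 0.00151224 = 0.0776765
P(Subpopulation A | data) = 0.012377 / 0.0776765 ≈ 0.159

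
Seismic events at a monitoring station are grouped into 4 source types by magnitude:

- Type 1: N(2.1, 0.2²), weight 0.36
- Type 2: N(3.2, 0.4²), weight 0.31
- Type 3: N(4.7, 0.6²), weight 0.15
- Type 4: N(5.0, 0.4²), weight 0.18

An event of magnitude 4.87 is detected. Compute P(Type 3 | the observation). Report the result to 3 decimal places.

0.360

Apply Bayes' rule: the posterior for each component is proportional to its prior times its likelihood at x.
Component likelihoods at x = 4.87:
  L_1 = 4.42745e-42
  L_2 = 0.000163621
  L_3 = 0.638744
  L_4 = 0.94605
Weight by the priors:
  w_1·L_1 = 0.36 × 4.42745e-42 = 1.59388e-42
  w_2·L_2 = 0.31 × 0.000163621 = 5.07224e-05
  w_3·L_3 = 0.15 × 0.638744 = 0.0958116
  w_4·L_4 = 0.18 × 0.94605 = 0.170289
Denominator: 1.59388e-42 + 5.07224e-05 + 0.0958116 + 0.170289 = 0.266151
P(Type 3 | x) = 0.0958116 / 0.266151 ≈ 0.360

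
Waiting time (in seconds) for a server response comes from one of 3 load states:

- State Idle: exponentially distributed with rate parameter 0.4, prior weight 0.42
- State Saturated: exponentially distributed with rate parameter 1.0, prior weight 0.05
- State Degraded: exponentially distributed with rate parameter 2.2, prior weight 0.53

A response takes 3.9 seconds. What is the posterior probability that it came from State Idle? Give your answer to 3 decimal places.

Posterior ∝ prior × likelihood, so P(k | x) ∝ w_k f_k(x); normalise over all components.
Component likelihoods at x = 3.9 seconds:
  p_Idle = 0.0840544
  p_Saturated = 0.0202419
  p_Degraded = 0.000413215
Prior × likelihood for each component:
  w_Idle·p_Idle = 0.42 × 0.0840544 = 0.0353029
  w_Saturated·p_Saturated = 0.05 × 0.0202419 = 0.0010121
  w_Degraded·p_Degraded = 0.53 × 0.000413215 = 0.000219004
Normaliser: 0.0353029 + 0.0010121 + 0.000219004 = 0.036534
P(State Idle | 3.9 seconds) ≈ 0.966

0.966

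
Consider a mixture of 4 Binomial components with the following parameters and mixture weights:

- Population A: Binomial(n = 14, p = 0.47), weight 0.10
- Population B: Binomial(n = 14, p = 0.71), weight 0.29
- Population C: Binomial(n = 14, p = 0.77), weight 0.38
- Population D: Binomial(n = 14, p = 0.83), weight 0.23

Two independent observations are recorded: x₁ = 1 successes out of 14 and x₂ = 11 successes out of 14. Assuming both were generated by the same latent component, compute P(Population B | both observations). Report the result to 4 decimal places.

The responsibility of component k is w_k f_k(x) divided by Σ_j w_j f_j(x).
Since both observations come from the same component, the likelihood for component k is f_k(x₁)·f_k(x₂).
  f_A = [0.00171322] × [0.0133969] = 2.29518e-05
  f_B = [1.01991e-06] × [0.205181] = 2.09265e-07
  f_C = [5.43351e-08] × [0.249852] = 1.35757e-08
  f_D = [1.15091e-09] × [0.230307] = 2.65063e-10
Prior × likelihood for each component:
  w_A·f_A = 0.10 × 2.29518e-05 = 2.29518e-06
  w_B·f_B = 0.29 × 2.09265e-07 = 6.0687e-08
  w_C·f_C = 0.38 × 1.35757e-08 = 5.15878e-09
  w_D·f_D = 0.23 × 2.65063e-10 = 6.09645e-11
Marginal: 2.29518e-06 + 6.0687e-08 + 5.15878e-09 + 6.09645e-11 = 2.36109e-06
P(Population B | data) ≈ 0.0257

0.0257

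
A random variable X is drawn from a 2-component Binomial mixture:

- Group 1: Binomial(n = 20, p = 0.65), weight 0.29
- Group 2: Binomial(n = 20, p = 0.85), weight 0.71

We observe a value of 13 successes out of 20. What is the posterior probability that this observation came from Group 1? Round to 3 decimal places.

The responsibility of component k is π_k f_k(x) divided by Σ_j π_j f_j(x).
Evaluate each component's likelihood at the observed value:
  p_1 = 0.184401
  p_2 = 0.016014
Weight by the priors:
  π_1·p_1 = 0.29 × 0.184401 = 0.0534763
  π_2·p_2 = 0.71 × 0.016014 = 0.0113699
Marginal: 0.0534763 + 0.0113699 = 0.0648463
P(Group 1 | the observation) = 0.0534763 / 0.0648463 ≈ 0.825

0.825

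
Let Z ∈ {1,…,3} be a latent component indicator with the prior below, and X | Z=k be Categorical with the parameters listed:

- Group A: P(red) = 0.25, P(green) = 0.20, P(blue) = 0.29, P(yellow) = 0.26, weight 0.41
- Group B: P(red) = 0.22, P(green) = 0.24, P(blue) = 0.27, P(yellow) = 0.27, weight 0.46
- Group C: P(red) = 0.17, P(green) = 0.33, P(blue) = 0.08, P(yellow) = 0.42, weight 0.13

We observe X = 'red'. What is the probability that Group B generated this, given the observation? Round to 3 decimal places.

0.448

P(component k | x) = P(Z=k)·f_k(x) / marginal(x), where marginal(x) = Σ_j P(Z=j)·f_j(x).
Categorical probabilities:
  f_A = P(red | comp) = 0.25
  f_B = P(red | comp) = 0.22
  f_C = P(red | comp) = 0.17
Prior × likelihood for each component:
  P(Z=A)·f_A = 0.41 × 0.25 = 0.1025
  P(Z=B)·f_B = 0.46 × 0.22 = 0.1012
  P(Z=C)·f_C = 0.13 × 0.17 = 0.0221
Evidence: 0.1025 + 0.1012 + 0.0221 = 0.2258
P(Group B | the observation) = 0.1012 / 0.2258 ≈ 0.448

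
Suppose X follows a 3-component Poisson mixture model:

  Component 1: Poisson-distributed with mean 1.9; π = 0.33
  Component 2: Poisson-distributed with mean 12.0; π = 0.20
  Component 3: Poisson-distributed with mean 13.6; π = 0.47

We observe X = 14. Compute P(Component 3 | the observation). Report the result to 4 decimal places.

0.7324

Posterior ∝ prior × likelihood, so P(k | x) ∝ π_k f_k(x); normalise over all components.
Evaluate each component's likelihood at the observed value:
  L_1 = 1.37083e-08
  L_2 = 0.0904889
  L_3 = 0.105374
Weight by the priors:
  π_1·L_1 = 0.33 × 1.37083e-08 = 4.52373e-09
  π_2·L_2 = 0.20 × 0.0904889 = 0.0180978
  π_3·L_3 = 0.47 × 0.105374 = 0.0495255
Normaliser: 4.52373e-09 + 0.0180978 + 0.0495255 = 0.0676233
Responsibility of Component 3: 0.0495255 / 0.0676233 ≈ 0.7324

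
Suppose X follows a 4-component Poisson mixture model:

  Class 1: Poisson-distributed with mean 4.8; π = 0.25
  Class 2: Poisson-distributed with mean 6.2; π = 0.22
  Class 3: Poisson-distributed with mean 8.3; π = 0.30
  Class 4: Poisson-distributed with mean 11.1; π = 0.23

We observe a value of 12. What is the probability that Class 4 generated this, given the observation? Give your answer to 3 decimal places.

Posterior ∝ prior × likelihood, so P(k | x) ∝ P(Z=k) f_k(x); normalise over all components.
Component likelihoods at x = 12:
  L_1 = 0.00257007
  L_2 = 0.013669
  L_3 = 0.0554569
  L_4 = 0.110375
Prior × likelihood for each component:
  P(Z=1)·L_1 = 0.25 × 0.00257007 = 0.000642517
  P(Z=2)·L_2 = 0.22 × 0.013669 = 0.00300719
  P(Z=3)·L_3 = 0.30 × 0.0554569 = 0.0166371
  P(Z=4)·L_4 = 0.23 × 0.110375 = 0.0253862
Evidence: 0.000642517 + 0.00300719 + 0.0166371 + 0.0253862 = 0.045673
P(Class 4 | the observation) = 0.0253862 / 0.045673 ≈ 0.556

0.556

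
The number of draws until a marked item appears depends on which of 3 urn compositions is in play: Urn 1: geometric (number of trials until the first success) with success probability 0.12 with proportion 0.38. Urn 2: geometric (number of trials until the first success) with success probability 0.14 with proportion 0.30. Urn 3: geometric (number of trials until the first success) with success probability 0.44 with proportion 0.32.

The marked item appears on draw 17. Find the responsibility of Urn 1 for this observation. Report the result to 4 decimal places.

0.6098

The responsibility of component k is P(Z=k) f_k(x) divided by Σ_j P(Z=j) f_j(x).
Component likelihoods at x = 17:
  f_1 = 0.12·(1−0.12)^16 = 0.12·0.129337 = 0.0155204
  f_2 = 0.14·(1−0.14)^16 = 0.14·0.0895314 = 0.0125344
  f_3 = 0.44·(1−0.44)^16 = 0.44·9.35424e-05 = 4.11586e-05
Unnormalised posteriors:
  P(Z=1)·f_1 = 0.38 × 0.0155204 = 0.00589777
  P(Z=2)·f_2 = 0.30 × 0.0125344 = 0.00376032
  P(Z=3)·f_3 = 0.32 × 4.11586e-05 = 1.31708e-05
Marginal: 0.00589777 + 0.00376032 + 1.31708e-05 = 0.00967126
So the posterior for Urn 1 is 0.00589777 / 0.00967126 ≈ 0.6098.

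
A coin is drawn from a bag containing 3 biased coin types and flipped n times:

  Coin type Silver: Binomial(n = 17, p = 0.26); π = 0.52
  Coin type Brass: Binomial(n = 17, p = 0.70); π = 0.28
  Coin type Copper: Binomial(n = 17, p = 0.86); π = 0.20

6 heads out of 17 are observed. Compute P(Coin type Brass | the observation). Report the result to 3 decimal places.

Posterior ∝ prior × likelihood, so P(k | x) ∝ w_k f_k(x); normalise over all components.
Component likelihoods at x = 6 heads out of 17:
  p_Silver = 0.139306
  p_Brass = 0.0025793
  p_Copper = 2.02759e-06
Multiply by the mixture weights:
  w_Silver·p_Silver = 0.52 × 0.139306 = 0.072439
  w_Brass·p_Brass = 0.28 × 0.0025793 = 0.000722205
  w_Copper·p_Copper = 0.20 × 2.02759e-06 = 4.05517e-07
Marginal: 0.072439 + 0.000722205 + 4.05517e-07 = 0.0731616
P(Coin type Brass | data) = 0.000722205 / 0.0731616 ≈ 0.010

0.010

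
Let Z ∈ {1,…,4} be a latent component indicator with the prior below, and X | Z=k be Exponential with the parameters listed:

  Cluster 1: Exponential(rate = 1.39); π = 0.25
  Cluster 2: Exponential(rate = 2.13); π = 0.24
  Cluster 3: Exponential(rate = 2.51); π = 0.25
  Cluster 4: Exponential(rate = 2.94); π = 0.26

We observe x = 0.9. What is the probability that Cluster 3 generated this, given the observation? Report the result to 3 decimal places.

P(component k | x) = w_k·f_k(x) / marginal(x), where marginal(x) = Σ_j w_j·f_j(x).
Exponential densities:
  p_1 = 0.397844
  p_2 = 0.313211
  p_3 = 0.262182
  p_4 = 0.208547
Prior × likelihood for each component:
  w_1·p_1 = 0.25 × 0.397844 = 0.0994609
  w_2·p_2 = 0.24 × 0.313211 = 0.0751707
  w_3·p_3 = 0.25 × 0.262182 = 0.0655454
  w_4·p_4 = 0.26 × 0.208547 = 0.0542222
Marginal: 0.0994609 + 0.0751707 + 0.0655454 + 0.0542222 = 0.294399
P(Cluster 3 | the observation) = 0.0655454 / 0.294399 ≈ 0.223

0.223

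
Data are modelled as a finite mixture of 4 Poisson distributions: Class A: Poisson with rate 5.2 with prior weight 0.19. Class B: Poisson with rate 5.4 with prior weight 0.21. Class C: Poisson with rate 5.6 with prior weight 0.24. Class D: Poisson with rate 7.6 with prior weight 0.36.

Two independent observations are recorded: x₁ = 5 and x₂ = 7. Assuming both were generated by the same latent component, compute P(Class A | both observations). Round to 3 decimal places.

0.199

The responsibility of component k is π_k f_k(x) divided by Σ_j π_j f_j(x).
Since both observations come from the same component, the likelihood for component k is f_k(x₁)·f_k(x₂).
  p_A = [0.174785] × [0.112528] = 0.0196683
  p_B = [0.172821] × [0.119987] = 0.0207364
  p_C = [0.169711] × [0.126717] = 0.0215053
  p_D = [0.105742] × [0.145421] = 0.0153771
Unnormalised posteriors:
  π_A·p_A = 0.19 × 0.0196683 = 0.00373697
  π_B·p_B = 0.21 × 0.0207364 = 0.00435464
  π_C·p_C = 0.24 × 0.0215053 = 0.00516128
  π_D·p_D = 0.36 × 0.0153771 = 0.00553577
Denominator: 0.00373697 + 0.00435464 + 0.00516128 + 0.00553577 = 0.0187887
So the posterior for Class A is 0.00373697 / 0.0187887 ≈ 0.199.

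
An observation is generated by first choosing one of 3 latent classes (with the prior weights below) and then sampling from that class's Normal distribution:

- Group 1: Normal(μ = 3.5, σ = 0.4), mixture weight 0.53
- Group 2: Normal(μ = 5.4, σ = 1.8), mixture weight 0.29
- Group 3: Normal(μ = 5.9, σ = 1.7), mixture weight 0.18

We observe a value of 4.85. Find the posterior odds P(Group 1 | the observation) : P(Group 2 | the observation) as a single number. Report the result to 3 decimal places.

0.029

Since P(k|x) ∝ π_k f_k(x), the posterior odds are π_i f_i(x) / (π_j f_j(x)).
Normal densities:
  p_1 = (1/(0.4·√(2π)))·exp(−(4.85−3.5)²/(2·0.4²)) = 0.997356·exp(-5.69531) = 0.0033528
  p_2 = (1/(1.8·√(2π)))·exp(−(4.85−5.4)²/(2·1.8²)) = 0.221635·exp(-0.04668) = 0.211526
  p_3 = (1/(1.7·√(2π)))·exp(−(4.85−5.9)²/(2·1.7²)) = 0.234672·exp(-0.19074) = 0.19392
0.00177698 / 0.0613425 ≈ 0.029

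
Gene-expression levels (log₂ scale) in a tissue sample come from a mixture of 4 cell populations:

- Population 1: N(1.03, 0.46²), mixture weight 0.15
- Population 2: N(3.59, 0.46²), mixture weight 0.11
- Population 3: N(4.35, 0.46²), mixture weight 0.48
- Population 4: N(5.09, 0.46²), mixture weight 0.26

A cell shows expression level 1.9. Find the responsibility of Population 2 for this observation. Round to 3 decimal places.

0.005

By Bayes' theorem, P(k | x) = w_k f_k(x) / Σ_j w_j f_j(x).
Normal densities:
  p_1 = 0.145014
  p_2 = 0.00101666
  p_3 = 6.00195e-07
  p_4 = 3.12809e-11
Weight by the priors:
  w_1·p_1 = 0.15 × 0.145014 = 0.0217521
  w_2·p_2 = 0.11 × 0.00101666 = 0.000111833
  w_3·p_3 = 0.48 × 6.00195e-07 = 2.88094e-07
  w_4·p_4 = 0.26 × 3.12809e-11 = 8.13302e-12
Normaliser: 0.0217521 + 0.000111833 + 2.88094e-07 + 8.13302e-12 = 0.0218642
P(Population 2 | data) = 0.000111833 / 0.0218642 ≈ 0.005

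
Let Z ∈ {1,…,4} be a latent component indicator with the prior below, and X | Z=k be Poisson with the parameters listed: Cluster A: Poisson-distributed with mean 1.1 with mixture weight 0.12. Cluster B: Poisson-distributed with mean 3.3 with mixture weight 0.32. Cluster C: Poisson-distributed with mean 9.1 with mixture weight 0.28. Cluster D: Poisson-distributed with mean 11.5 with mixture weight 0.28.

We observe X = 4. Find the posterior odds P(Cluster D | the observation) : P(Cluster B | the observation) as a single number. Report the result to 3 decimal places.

0.035

The posterior odds equal the prior odds times the likelihood ratio: (w_i/w_j)·(f_i(x)/f_j(x)).
Component likelihoods at x = 4:
  L_A = 0.0203065
  L_B = 0.182252
  L_C = 0.0319062
  L_D = 0.00738233
Posterior odds = (w_D·L_D) / (w_B·L_B) = (0.28·0.00738233) / (0.32·0.182252) = 0.00206705 / 0.0583207 ≈ 0.035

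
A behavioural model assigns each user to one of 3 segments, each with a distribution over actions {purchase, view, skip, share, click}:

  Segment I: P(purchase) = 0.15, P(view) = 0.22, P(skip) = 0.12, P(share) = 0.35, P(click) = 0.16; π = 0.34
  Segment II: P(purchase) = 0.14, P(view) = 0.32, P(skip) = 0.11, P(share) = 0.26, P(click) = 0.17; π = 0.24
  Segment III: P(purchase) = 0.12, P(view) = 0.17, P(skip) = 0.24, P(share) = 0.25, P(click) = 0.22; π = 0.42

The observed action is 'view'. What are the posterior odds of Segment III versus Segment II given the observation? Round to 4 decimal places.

0.9297

Posterior odds = (P(Z=i) f_i(x)) / (P(Z=j) f_j(x)); the normalising sum cancels.
Evaluate each component's likelihood at the observed value:
  p_I = 0.22
  p_II = 0.32
  p_III = 0.17
0.0714 / 0.0768 ≈ 0.9297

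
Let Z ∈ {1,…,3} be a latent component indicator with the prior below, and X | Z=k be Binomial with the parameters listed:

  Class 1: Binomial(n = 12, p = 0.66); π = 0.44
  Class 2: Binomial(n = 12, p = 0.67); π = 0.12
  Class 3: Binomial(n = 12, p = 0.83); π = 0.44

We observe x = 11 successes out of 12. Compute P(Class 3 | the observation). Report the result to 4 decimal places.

0.8258

The responsibility of component k is P(Z=k) f_k(x) divided by Σ_j P(Z=j) f_j(x).
Binomial probabilities:
  p_1 = 0.0422322
  p_2 = 0.0483635
  p_3 = 0.262718
Weight by the priors:
  P(Z=1)·p_1 = 0.44 × 0.0422322 = 0.0185822
  P(Z=2)·p_2 = 0.12 × 0.0483635 = 0.00580362
  P(Z=3)·p_3 = 0.44 × 0.262718 = 0.115596
Sum: 0.0185822 + 0.00580362 + 0.115596 = 0.139982
P(Class 3 | 11 successes out of 12) ≈ 0.8258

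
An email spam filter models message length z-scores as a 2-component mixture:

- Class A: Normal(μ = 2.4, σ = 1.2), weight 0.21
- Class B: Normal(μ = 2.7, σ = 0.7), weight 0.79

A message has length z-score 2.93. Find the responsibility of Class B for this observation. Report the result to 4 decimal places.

By Bayes' theorem, P(k | x) = w_k f_k(x) / Σ_j w_j f_j(x).
Component likelihoods at x = 2.93:
  p_A = 0.301557
  p_B = 0.539969
Multiply by the mixture weights:
  w_A·p_A = 0.21 × 0.301557 = 0.0633271
  w_B·p_B = 0.79 × 0.539969 = 0.426576
Evidence: 0.0633271 + 0.426576 = 0.489903
So the posterior for Class B is 0.426576 / 0.489903 ≈ 0.8707.

0.8707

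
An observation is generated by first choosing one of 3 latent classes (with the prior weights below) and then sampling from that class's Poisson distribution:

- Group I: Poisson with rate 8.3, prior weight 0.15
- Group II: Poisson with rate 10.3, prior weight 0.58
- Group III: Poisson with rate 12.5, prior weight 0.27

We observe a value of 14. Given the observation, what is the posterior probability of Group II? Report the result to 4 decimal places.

0.5352

Apply Bayes' rule: the posterior for each component is proportional to its prior times its likelihood at x.
Evaluate each component's likelihood at the observed value:
  L_I = 0.0209914
  L_II = 0.0583552
  L_III = 0.0971965
Prior × likelihood for each component:
  π_I·L_I = 0.15 × 0.0209914 = 0.00314871
  π_II·L_II = 0.58 × 0.0583552 = 0.033846
  π_III·L_III = 0.27 × 0.0971965 = 0.0262431
Sum: 0.00314871 + 0.033846 + 0.0262431 = 0.0632378
P(Group II | 14) = 0.033846 / 0.0632378 ≈ 0.5352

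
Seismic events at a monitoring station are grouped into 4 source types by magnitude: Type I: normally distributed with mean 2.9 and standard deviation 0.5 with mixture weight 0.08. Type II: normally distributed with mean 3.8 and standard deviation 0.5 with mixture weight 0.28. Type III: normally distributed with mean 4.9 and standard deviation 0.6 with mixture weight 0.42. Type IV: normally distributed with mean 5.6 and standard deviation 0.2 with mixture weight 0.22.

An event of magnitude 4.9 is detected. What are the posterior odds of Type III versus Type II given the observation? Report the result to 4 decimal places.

Since P(k|x) ∝ π_k f_k(x), the posterior odds are π_i f_i(x) / (π_j f_j(x)).
Evaluate each component's likelihood at the observed value:
  p_I = (1/(0.5·√(2π)))·exp(−(4.9−2.9)²/(2·0.5²)) = 0.797885·exp(-8.00000) = 0.00026766
  p_II = (1/(0.5·√(2π)))·exp(−(4.9−3.8)²/(2·0.5²)) = 0.797885·exp(-2.42000) = 0.0709492
  p_III = (1/(0.6·√(2π)))·exp(−(4.9−4.9)²/(2·0.6²)) = 0.664904·exp(-0.00000) = 0.664904
  p_IV = (1/(0.2·√(2π)))·exp(−(4.9−5.6)²/(2·0.2²)) = 1.994711·exp(-6.12500) = 0.00436341
0.27926 / 0.0198658 ≈ 14.0573

14.0573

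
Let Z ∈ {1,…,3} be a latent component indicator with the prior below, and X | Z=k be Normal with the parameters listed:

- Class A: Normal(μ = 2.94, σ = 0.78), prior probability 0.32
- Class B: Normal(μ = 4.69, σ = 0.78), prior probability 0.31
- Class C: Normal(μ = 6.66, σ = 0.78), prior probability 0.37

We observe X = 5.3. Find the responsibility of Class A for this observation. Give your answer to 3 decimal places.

0.011

The responsibility of component k is w_k f_k(x) divided by Σ_j w_j f_j(x).
Normal densities:
  L_A = (1/(0.78·√(2π)))·exp(−(5.3−2.94)²/(2·0.78²)) = 0.511464·exp(-4.57725) = 0.00525945
  L_B = (1/(0.78·√(2π)))·exp(−(5.3−4.69)²/(2·0.78²)) = 0.511464·exp(-0.30580) = 0.37671
  L_C = (1/(0.78·√(2π)))·exp(−(5.3−6.66)²/(2·0.78²)) = 0.511464·exp(-1.52005) = 0.111857
Multiply by the mixture weights:
  w_A·L_A = 0.32 × 0.00525945 = 0.00168302
  w_B·L_B = 0.31 × 0.37671 = 0.11678
  w_C·L_C = 0.37 × 0.111857 = 0.0413873
Evidence: 0.00168302 + 0.11678 + 0.0413873 = 0.15985
P(Class A | data) ≈ 0.011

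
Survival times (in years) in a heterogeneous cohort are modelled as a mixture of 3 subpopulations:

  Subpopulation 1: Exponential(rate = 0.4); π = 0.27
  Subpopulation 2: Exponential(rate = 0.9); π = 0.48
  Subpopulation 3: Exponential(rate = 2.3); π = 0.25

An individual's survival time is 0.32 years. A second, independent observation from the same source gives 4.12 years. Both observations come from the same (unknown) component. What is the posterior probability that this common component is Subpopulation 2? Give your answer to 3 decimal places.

P(component k | x) = P(Z=k)·f_k(x) / marginal(x), where marginal(x) = Σ_j P(Z=j)·f_j(x).
Since both observations come from the same component, the likelihood for component k is f_k(x₁)·f_k(x₂).
  f_1 = [0.4·e^(−0.4·0.32) = 0.4·e^(−0.1280) = 0.351941] × [0.0769738] = 0.0270902
  f_2 = [0.9·e^(−0.9·0.32) = 0.9·e^(−0.2880) = 0.674785] × [0.0220739] = 0.0148951
  f_3 = [2.3·e^(−2.3·0.32) = 2.3·e^(−0.7360) = 1.10176] × [0.000176341] = 0.000194286
Prior × likelihood for each component:
  P(Z=1)·f_1 = 0.27 × 0.0270902 = 0.00731437
  P(Z=2)·f_2 = 0.48 × 0.0148951 = 0.00714966
  P(Z=3)·f_3 = 0.25 × 0.000194286 = 4.85714e-05
Normaliser: 0.00731437 + 0.00714966 + 4.85714e-05 = 0.0145126
Responsibility of Subpopulation 2: 0.00714966 / 0.0145126 ≈ 0.493

0.493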